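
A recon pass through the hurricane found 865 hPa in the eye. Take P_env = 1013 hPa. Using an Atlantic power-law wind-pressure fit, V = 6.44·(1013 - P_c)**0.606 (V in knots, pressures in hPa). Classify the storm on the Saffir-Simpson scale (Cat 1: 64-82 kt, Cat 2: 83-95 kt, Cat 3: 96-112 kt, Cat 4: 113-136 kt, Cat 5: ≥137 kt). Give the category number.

4

ΔP = 1013 − 865 = 148 hPa.
V ≈ 6.44 × 148^0.606 = 6.44 × 20.66 ≈ 133 kt.
133 kt falls in the Category 4 band.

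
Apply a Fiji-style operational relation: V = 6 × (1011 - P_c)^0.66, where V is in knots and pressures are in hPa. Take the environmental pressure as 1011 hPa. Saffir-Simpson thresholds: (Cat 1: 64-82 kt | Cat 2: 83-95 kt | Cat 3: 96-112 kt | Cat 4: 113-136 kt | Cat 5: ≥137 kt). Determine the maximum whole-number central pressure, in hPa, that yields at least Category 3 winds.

Category 3 begins at V = 96 kt.
Required ΔP = (96/6)^(1/0.66) = 16.000^1.515 ≈ 66.75 hPa.
P_c ≤ 1011 − 66.75 = 944.25, so the highest integer P_c is 944 hPa.

944 hPa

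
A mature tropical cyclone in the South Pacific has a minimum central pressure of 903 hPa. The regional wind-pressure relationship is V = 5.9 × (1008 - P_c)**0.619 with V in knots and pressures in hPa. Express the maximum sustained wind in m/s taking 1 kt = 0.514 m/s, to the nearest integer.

54 m/s

ΔP = 1008 − 903 = 105 hPa.
V ≈ 5.9 × 105^0.619 = 5.9 × 17.829 ≈ 105.188 kt.
105.188 × 0.514 ≈ 54.07 m/s → 54 m/s.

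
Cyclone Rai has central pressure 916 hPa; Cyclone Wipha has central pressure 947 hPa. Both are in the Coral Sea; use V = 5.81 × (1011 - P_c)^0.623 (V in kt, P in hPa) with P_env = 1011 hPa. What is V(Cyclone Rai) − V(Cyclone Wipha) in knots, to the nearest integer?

22 kt

Cyclone Rai: ΔP = 95; V ≈ 5.81 × 95^0.623 ≈ 99.15 kt.
Cyclone Wipha: ΔP = 64; V ≈ 5.81 × 64^0.623 ≈ 77.52 kt.
Difference ≈ 99.15 − 77.52 = 21.63 → 22 kt.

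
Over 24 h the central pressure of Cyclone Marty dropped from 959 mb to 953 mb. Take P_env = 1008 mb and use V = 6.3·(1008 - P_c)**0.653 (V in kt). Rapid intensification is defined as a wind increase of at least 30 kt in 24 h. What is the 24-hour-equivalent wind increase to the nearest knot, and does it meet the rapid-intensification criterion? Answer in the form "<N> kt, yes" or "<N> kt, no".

V₁: ΔP = 49, V ≈ 6.3 × 49^0.653 ≈ 79.99 kt.
V₂: ΔP = 55, V ≈ 6.3 × 55^0.653 ≈ 86.26 kt.
ΔV over 24 h = 6.27 kt → 24 h equivalent = 6.27 × 24/24 ≈ 6.27 kt.
6 kt < 30 kt ⇒ not rapid intensification.

6 kt, no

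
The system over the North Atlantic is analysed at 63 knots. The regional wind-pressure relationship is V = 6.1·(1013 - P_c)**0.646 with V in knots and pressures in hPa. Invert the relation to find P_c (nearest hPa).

ΔP = (V / 6.1)^(1/0.646) = (63/6.1)^1.548.
63/6.1 = 10.328; 10.328^1.548 ≈ 37.13 hPa.
P_c = 1013 − 37.13 = 975.87 ≈ 976 hPa.

976 hPa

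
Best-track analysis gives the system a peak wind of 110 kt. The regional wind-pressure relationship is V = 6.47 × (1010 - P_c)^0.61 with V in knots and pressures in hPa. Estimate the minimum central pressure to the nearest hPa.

906 hPa

ΔP = (V / 6.47)^(1/0.61) = (110/6.47)^1.639.
110/6.47 = 17.002; 17.002^1.639 ≈ 104.04 hPa.
P_c = 1010 − 104.04 = 905.96 ≈ 906 hPa.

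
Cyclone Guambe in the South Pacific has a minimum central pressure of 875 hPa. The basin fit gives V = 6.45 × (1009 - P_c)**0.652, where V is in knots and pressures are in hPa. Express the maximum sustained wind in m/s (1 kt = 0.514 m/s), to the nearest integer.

81 m/s

ΔP = 1009 − 875 = 134 hPa.
V ≈ 6.45 × 134^0.652 = 6.45 × 24.371 ≈ 157.193 kt.
157.193 × 0.514 ≈ 80.80 m/s → 81 m/s.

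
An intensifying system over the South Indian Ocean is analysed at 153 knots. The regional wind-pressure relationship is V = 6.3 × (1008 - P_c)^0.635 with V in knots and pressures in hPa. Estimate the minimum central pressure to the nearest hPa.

ΔP = (V / 6.3)^(1/0.635) = (153/6.3)^1.575.
153/6.3 = 24.286; 24.286^1.575 ≈ 151.93 hPa.
P_c = 1008 − 151.93 = 856.07 ≈ 856 hPa.

856 hPa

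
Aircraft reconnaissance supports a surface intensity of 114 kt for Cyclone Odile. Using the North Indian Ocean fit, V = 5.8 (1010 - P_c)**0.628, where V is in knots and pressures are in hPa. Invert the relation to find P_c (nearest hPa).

895 hPa

ΔP = (V / 5.8)^(1/0.628) = (114/5.8)^1.592.
114/5.8 = 19.655; 19.655^1.592 ≈ 114.73 hPa.
P_c = 1010 − 114.73 = 895.27 ≈ 895 hPa.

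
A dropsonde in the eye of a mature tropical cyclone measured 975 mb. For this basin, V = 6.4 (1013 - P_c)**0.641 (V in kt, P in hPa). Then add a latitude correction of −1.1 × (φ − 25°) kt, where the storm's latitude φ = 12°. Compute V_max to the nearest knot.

80 kt

ΔP = 1013 − 975 = 38 mb.
38^0.641 ≈ 10.295.
V ≈ 6.4 × 10.295 ≈ 65.9 kt.
Latitude correction: −1.1 × (12 − 25) = 14.3 kt.
Corrected V ≈ 80.2 kt → 80 kt.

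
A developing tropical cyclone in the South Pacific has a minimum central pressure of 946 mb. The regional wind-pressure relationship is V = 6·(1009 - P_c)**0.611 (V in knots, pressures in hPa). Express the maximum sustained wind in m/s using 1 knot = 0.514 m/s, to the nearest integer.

39 m/s

ΔP = 1009 − 946 = 63 mb.
V ≈ 6 × 63^0.611 = 6 × 12.572 ≈ 75.431 kt.
75.431 × 0.514 ≈ 38.77 m/s → 39 m/s.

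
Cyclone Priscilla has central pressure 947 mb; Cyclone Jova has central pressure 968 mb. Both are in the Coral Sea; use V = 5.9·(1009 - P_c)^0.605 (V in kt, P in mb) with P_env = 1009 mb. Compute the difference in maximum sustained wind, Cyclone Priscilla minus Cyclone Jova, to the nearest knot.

Cyclone Priscilla: ΔP = 62; V ≈ 5.9 × 62^0.605 ≈ 71.66 kt.
Cyclone Jova: ΔP = 41; V ≈ 5.9 × 41^0.605 ≈ 55.79 kt.
Difference ≈ 71.66 − 55.79 = 15.87 → 16 kt.

16 kt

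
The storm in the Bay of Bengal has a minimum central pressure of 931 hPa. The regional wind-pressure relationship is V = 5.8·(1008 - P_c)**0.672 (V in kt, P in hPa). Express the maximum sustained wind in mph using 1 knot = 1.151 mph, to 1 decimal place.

ΔP = 1008 − 931 = 77 hPa.
V ≈ 5.8 × 77^0.672 = 5.8 × 18.523 ≈ 107.436 kt.
107.436 × 1.151 ≈ 123.66 mph → 123.7 mph.

123.7 mph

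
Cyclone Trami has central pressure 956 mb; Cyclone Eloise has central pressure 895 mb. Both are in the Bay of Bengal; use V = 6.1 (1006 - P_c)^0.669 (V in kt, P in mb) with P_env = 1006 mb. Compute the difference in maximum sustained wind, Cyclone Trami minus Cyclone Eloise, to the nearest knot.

-59 kt

Cyclone Trami: ΔP = 50; V ≈ 6.1 × 50^0.669 ≈ 83.55 kt.
Cyclone Eloise: ΔP = 111; V ≈ 6.1 × 111^0.669 ≈ 142.45 kt.
Difference ≈ 83.55 − 142.45 = -58.90 → -59 kt.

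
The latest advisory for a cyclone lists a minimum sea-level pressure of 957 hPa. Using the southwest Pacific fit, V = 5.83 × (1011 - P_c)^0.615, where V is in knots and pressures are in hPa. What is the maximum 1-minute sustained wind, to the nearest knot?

ΔP = 1011 − 957 = 54 hPa.
54^0.615 ≈ 11.626.
V ≈ 5.83 × 11.626 ≈ 67.8 kt.

68 kt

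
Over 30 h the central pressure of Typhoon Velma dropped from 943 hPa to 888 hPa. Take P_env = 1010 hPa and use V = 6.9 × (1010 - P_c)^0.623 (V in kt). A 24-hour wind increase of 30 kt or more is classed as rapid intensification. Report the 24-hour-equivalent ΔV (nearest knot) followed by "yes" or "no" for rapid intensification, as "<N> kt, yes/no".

V₁: ΔP = 67, V ≈ 6.9 × 67^0.623 ≈ 94.73 kt.
V₂: ΔP = 122, V ≈ 6.9 × 122^0.623 ≈ 137.61 kt.
ΔV over 30 h = 42.88 kt → 24 h equivalent = 42.88 × 24/30 ≈ 34.30 kt.
34 kt ≥ 30 kt ⇒ rapid intensification.

34 kt, yes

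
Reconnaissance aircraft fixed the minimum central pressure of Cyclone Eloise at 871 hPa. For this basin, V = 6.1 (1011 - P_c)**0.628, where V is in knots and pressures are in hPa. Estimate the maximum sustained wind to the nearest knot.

ΔP = 1011 − 871 = 140 hPa.
140^0.628 ≈ 22.272.
V ≈ 6.1 × 22.272 ≈ 135.9 kt.

136 kt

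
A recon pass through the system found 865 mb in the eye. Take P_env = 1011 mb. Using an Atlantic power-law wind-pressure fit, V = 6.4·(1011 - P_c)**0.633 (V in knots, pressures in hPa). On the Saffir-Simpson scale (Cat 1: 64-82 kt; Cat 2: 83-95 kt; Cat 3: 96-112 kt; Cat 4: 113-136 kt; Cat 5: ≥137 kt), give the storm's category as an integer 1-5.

5

ΔP = 1011 − 865 = 146 mb.
V ≈ 6.4 × 146^0.633 = 6.4 × 23.44 ≈ 150 kt.
150 kt falls in the Category 5 band.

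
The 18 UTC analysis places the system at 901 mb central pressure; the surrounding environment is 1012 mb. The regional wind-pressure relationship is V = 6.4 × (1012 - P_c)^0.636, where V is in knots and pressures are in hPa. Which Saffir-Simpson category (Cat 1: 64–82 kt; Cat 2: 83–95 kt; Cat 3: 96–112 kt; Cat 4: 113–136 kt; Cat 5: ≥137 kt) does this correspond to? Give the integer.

4

ΔP = 1012 − 901 = 111 mb.
V ≈ 6.4 × 111^0.636 = 6.4 × 19.99 ≈ 128 kt.
128 kt falls in the Category 4 band.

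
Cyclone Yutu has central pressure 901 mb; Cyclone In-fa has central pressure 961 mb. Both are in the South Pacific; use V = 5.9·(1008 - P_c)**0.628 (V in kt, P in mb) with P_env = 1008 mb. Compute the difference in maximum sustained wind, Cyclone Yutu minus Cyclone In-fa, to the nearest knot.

Cyclone Yutu: ΔP = 107; V ≈ 5.9 × 107^0.628 ≈ 111.00 kt.
Cyclone In-fa: ΔP = 47; V ≈ 5.9 × 47^0.628 ≈ 66.21 kt.
Difference ≈ 111.00 − 66.21 = 44.79 → 45 kt.

45 kt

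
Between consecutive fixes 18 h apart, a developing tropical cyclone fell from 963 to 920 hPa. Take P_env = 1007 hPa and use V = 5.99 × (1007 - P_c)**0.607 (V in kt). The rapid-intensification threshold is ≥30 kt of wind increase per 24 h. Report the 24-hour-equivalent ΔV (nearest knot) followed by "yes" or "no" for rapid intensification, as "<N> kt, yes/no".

V₁: ΔP = 44, V ≈ 5.99 × 44^0.607 ≈ 59.57 kt.
V₂: ΔP = 87, V ≈ 5.99 × 87^0.607 ≈ 90.10 kt.
ΔV over 18 h = 30.53 kt → 24 h equivalent = 30.53 × 24/18 ≈ 40.71 kt.
41 kt ≥ 30 kt ⇒ rapid intensification.

41 kt, yes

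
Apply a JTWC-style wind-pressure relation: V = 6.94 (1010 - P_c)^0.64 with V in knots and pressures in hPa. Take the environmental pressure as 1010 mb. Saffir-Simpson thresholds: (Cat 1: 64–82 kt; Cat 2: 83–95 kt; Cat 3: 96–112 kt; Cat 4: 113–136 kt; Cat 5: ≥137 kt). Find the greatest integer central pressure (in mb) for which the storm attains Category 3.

949 mb

Category 3 begins at V = 96 kt.
Required ΔP = (96/6.94)^(1/0.64) = 13.833^1.562 ≈ 60.63 mb.
P_c ≤ 1010 − 60.63 = 949.37, so the highest integer P_c is 949 mb.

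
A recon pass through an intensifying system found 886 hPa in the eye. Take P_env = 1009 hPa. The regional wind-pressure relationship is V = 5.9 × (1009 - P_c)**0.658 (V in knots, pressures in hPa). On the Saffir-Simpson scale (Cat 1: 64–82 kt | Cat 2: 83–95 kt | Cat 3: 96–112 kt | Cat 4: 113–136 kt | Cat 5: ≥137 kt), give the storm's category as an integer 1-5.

ΔP = 1009 − 886 = 123 hPa.
V ≈ 5.9 × 123^0.658 = 5.9 × 23.72 ≈ 140 kt.
140 kt falls in the Category 5 band.

5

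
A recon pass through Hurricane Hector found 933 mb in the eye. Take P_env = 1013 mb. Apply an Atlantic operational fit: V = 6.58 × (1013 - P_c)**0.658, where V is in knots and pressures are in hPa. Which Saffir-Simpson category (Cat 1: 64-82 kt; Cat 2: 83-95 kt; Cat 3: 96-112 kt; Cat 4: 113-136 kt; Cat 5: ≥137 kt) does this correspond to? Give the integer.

4

ΔP = 1013 − 933 = 80 mb.
V ≈ 6.58 × 80^0.658 = 6.58 × 17.87 ≈ 118 kt.
118 kt falls in the Category 4 band.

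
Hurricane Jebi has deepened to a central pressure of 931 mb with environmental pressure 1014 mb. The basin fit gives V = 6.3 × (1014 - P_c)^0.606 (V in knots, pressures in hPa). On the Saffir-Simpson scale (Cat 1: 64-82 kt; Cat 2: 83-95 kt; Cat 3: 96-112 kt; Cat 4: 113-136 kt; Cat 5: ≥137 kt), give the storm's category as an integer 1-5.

2

ΔP = 1014 − 931 = 83 mb.
V ≈ 6.3 × 83^0.606 = 6.3 × 14.55 ≈ 92 kt.
92 kt falls in the Category 2 band.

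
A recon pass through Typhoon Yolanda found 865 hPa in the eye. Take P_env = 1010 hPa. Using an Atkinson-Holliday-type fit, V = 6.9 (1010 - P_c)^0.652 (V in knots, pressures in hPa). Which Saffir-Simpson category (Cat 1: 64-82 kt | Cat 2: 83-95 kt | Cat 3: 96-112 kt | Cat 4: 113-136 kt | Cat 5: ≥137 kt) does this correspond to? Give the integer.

ΔP = 1010 − 865 = 145 hPa.
V ≈ 6.9 × 145^0.652 = 6.9 × 25.66 ≈ 177 kt.
177 kt falls in the Category 5 band.

5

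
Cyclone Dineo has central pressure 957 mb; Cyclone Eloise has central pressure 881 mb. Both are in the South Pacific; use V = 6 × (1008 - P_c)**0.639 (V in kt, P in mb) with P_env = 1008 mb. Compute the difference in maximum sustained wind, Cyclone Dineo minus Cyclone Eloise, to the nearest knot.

Cyclone Dineo: ΔP = 51; V ≈ 6 × 51^0.639 ≈ 74.01 kt.
Cyclone Eloise: ΔP = 127; V ≈ 6 × 127^0.639 ≈ 132.58 kt.
Difference ≈ 74.01 − 132.58 = -58.57 → -59 kt.

-59 kt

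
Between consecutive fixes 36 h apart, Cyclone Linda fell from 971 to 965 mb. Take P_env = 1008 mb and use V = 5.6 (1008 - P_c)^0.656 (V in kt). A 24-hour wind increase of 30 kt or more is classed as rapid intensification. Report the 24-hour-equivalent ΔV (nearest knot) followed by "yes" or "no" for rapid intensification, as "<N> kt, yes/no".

4 kt, no

V₁: ΔP = 37, V ≈ 5.6 × 37^0.656 ≈ 59.83 kt.
V₂: ΔP = 43, V ≈ 5.6 × 43^0.656 ≈ 66.03 kt.
ΔV over 36 h = 6.20 kt → 24 h equivalent = 6.20 × 24/36 ≈ 4.13 kt.
4 kt < 30 kt ⇒ not rapid intensification.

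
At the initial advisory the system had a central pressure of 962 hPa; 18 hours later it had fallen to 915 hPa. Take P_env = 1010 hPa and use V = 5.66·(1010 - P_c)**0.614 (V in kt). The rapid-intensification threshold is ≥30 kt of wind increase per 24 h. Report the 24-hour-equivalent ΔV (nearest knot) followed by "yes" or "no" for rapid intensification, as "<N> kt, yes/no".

42 kt, yes

V₁: ΔP = 48, V ≈ 5.66 × 48^0.614 ≈ 60.97 kt.
V₂: ΔP = 95, V ≈ 5.66 × 95^0.614 ≈ 92.71 kt.
ΔV over 18 h = 31.74 kt → 24 h equivalent = 31.74 × 24/18 ≈ 42.32 kt.
42 kt ≥ 30 kt ⇒ rapid intensification.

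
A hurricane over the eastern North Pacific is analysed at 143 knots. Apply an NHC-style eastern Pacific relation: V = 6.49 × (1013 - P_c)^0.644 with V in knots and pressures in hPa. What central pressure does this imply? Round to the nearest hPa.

891 hPa

ΔP = (V / 6.49)^(1/0.644) = (143/6.49)^1.553.
143/6.49 = 22.034; 22.034^1.553 ≈ 121.77 hPa.
P_c = 1013 − 121.77 = 891.23 ≈ 891 hPa.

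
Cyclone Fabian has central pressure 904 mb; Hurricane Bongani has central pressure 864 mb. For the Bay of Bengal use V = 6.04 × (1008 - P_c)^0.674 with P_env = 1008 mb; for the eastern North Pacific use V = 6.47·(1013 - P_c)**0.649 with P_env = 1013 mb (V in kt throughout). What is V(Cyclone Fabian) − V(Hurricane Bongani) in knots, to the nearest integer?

Cyclone Fabian: ΔP = 104; V ≈ 6.04 × 104^0.674 ≈ 138.20 kt.
Hurricane Bongani: ΔP = 149; V ≈ 6.47 × 149^0.649 ≈ 166.46 kt.
Difference ≈ 138.20 − 166.46 = -28.26 → -28 kt.

-28 kt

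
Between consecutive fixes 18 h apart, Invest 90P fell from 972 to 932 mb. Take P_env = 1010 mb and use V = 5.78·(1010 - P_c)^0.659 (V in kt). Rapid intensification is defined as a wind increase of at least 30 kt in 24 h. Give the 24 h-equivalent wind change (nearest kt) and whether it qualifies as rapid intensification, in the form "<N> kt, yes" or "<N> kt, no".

51 kt, yes

V₁: ΔP = 38, V ≈ 5.78 × 38^0.659 ≈ 63.53 kt.
V₂: ΔP = 78, V ≈ 5.78 × 78^0.659 ≈ 102.05 kt.
ΔV over 18 h = 38.52 kt → 24 h equivalent = 38.52 × 24/18 ≈ 51.36 kt.
51 kt ≥ 30 kt ⇒ rapid intensification.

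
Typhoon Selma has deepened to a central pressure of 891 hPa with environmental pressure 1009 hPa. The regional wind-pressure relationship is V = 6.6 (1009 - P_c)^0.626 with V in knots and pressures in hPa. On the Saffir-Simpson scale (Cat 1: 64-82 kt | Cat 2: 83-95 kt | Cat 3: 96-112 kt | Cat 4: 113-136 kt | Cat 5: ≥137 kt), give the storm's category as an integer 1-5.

ΔP = 1009 − 891 = 118 hPa.
V ≈ 6.6 × 118^0.626 = 6.6 × 19.82 ≈ 131 kt.
131 kt falls in the Category 4 band.

4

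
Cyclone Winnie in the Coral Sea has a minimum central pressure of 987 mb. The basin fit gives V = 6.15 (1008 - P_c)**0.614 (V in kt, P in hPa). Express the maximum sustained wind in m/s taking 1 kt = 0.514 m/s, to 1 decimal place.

ΔP = 1008 − 987 = 21 mb.
V ≈ 6.15 × 21^0.614 = 6.15 × 6.484 ≈ 39.877 kt.
39.877 × 0.514 ≈ 20.50 m/s → 20.5 m/s.

20.5 m/s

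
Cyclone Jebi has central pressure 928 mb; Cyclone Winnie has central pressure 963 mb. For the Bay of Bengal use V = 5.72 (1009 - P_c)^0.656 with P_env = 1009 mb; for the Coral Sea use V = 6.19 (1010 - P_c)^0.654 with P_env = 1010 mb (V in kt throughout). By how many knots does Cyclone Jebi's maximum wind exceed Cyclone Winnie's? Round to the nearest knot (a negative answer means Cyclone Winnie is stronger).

25 kt

Cyclone Jebi: ΔP = 81; V ≈ 5.72 × 81^0.656 ≈ 102.18 kt.
Cyclone Winnie: ΔP = 47; V ≈ 6.19 × 47^0.654 ≈ 76.78 kt.
Difference ≈ 102.18 − 76.78 = 25.40 → 25 kt.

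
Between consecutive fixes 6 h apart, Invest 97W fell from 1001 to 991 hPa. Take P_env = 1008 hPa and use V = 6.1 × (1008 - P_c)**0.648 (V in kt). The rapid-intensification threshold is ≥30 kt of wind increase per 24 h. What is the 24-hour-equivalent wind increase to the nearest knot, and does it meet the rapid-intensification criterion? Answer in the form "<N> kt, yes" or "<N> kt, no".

67 kt, yes

V₁: ΔP = 7, V ≈ 6.1 × 7^0.648 ≈ 21.53 kt.
V₂: ΔP = 17, V ≈ 6.1 × 17^0.648 ≈ 38.25 kt.
ΔV over 6 h = 16.72 kt → 24 h equivalent = 16.72 × 24/6 ≈ 66.88 kt.
67 kt ≥ 30 kt ⇒ rapid intensification.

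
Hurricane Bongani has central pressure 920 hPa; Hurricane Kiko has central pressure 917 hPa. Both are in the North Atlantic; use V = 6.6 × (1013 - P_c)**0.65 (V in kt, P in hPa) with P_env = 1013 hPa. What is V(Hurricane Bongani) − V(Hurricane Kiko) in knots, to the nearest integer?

-3 kt

Hurricane Bongani: ΔP = 93; V ≈ 6.6 × 93^0.65 ≈ 125.62 kt.
Hurricane Kiko: ΔP = 96; V ≈ 6.6 × 96^0.65 ≈ 128.24 kt.
Difference ≈ 125.62 − 128.24 = -2.62 → -3 kt.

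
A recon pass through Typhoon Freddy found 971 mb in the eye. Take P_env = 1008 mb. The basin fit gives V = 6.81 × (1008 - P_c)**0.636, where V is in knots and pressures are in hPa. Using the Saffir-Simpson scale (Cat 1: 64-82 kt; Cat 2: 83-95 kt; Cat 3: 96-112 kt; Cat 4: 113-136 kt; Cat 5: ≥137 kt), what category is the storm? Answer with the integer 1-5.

ΔP = 1008 − 971 = 37 mb.
V ≈ 6.81 × 37^0.636 = 6.81 × 9.94 ≈ 68 kt.
68 kt falls in the Category 1 band.

1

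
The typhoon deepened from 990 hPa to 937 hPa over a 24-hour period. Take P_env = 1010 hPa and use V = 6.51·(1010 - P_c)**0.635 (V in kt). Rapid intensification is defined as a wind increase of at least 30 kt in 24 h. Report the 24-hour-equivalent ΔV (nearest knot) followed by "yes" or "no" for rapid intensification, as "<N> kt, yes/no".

V₁: ΔP = 20, V ≈ 6.51 × 20^0.635 ≈ 43.62 kt.
V₂: ΔP = 73, V ≈ 6.51 × 73^0.635 ≈ 99.26 kt.
ΔV over 24 h = 55.64 kt → 24 h equivalent = 55.64 × 24/24 ≈ 55.64 kt.
56 kt ≥ 30 kt ⇒ rapid intensification.

56 kt, yes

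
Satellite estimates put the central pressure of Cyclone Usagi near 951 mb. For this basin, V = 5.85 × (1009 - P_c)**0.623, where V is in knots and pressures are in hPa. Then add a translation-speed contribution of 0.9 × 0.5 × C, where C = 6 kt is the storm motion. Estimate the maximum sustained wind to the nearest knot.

ΔP = 1009 − 951 = 58 mb.
58^0.623 ≈ 12.549.
V ≈ 5.85 × 12.549 ≈ 73.4 kt.
Translation term: 0.9 × 0.5 × 6 = 2.7 kt.
Corrected V ≈ 76.1 kt → 76 kt.

76 kt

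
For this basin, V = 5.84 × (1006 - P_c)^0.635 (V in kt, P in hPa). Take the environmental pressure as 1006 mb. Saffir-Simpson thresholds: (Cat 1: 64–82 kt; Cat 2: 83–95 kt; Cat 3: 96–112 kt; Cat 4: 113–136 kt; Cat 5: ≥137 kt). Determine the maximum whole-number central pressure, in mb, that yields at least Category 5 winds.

Category 5 begins at V = 137 kt.
Required ΔP = (137/5.84)^(1/0.635) = 23.459^1.575 ≈ 143.87 mb.
P_c ≤ 1006 − 143.87 = 862.13, so the highest integer P_c is 862 mb.

862 mb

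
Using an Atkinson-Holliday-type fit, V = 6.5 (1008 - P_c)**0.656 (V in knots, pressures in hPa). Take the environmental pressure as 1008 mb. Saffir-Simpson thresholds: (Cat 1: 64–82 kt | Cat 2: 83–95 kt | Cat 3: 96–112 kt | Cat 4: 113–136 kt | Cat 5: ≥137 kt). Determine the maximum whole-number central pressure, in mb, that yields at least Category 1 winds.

Category 1 begins at V = 64 kt.
Required ΔP = (64/6.5)^(1/0.656) = 9.846^1.524 ≈ 32.67 mb.
P_c ≤ 1008 − 32.67 = 975.33, so the highest integer P_c is 975 mb.

975 mb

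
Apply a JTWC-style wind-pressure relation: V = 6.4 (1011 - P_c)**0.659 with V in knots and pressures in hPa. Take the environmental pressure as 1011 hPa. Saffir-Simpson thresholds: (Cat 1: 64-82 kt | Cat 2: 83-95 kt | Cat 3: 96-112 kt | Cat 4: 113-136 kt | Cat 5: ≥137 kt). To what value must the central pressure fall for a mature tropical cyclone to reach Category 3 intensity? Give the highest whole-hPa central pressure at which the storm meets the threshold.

Category 3 begins at V = 96 kt.
Required ΔP = (96/6.4)^(1/0.659) = 15.000^1.517 ≈ 60.91 hPa.
P_c ≤ 1011 − 60.91 = 950.09, so the highest integer P_c is 950 hPa.

950 hPa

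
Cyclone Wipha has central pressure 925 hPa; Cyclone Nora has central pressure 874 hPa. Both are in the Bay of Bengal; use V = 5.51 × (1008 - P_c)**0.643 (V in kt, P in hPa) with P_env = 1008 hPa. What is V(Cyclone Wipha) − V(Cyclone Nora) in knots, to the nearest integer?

-34 kt

Cyclone Wipha: ΔP = 83; V ≈ 5.51 × 83^0.643 ≈ 94.43 kt.
Cyclone Nora: ΔP = 134; V ≈ 5.51 × 134^0.643 ≈ 128.49 kt.
Difference ≈ 94.43 − 128.49 = -34.06 → -34 kt.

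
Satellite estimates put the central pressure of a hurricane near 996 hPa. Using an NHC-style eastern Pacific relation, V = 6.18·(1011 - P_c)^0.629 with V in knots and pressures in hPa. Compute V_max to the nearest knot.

34 kt

ΔP = 1011 − 996 = 15 hPa.
15^0.629 ≈ 5.492.
V ≈ 6.18 × 5.492 ≈ 33.9 kt.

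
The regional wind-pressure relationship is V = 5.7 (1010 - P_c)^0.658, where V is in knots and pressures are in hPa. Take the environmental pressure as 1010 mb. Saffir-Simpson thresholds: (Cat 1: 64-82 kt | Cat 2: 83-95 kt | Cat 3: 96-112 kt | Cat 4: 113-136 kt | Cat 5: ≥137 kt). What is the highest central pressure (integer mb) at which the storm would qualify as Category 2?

951 mb

Category 2 begins at V = 83 kt.
Required ΔP = (83/5.7)^(1/0.658) = 14.561^1.520 ≈ 58.58 mb.
P_c ≤ 1010 − 58.58 = 951.42, so the highest integer P_c is 951 mb.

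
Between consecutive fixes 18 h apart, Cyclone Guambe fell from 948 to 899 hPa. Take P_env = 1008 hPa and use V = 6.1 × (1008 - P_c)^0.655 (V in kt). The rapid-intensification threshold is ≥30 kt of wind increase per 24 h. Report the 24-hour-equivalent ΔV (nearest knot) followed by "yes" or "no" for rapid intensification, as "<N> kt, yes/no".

57 kt, yes

V₁: ΔP = 60, V ≈ 6.1 × 60^0.655 ≈ 89.13 kt.
V₂: ΔP = 109, V ≈ 6.1 × 109^0.655 ≈ 131.78 kt.
ΔV over 18 h = 42.65 kt → 24 h equivalent = 42.65 × 24/18 ≈ 56.87 kt.
57 kt ≥ 30 kt ⇒ rapid intensification.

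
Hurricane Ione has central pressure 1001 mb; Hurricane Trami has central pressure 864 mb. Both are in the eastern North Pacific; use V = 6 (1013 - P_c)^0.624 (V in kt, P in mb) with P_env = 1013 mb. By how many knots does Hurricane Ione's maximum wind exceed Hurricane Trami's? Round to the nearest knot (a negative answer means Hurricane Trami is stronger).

Hurricane Ione: ΔP = 12; V ≈ 6 × 12^0.624 ≈ 28.29 kt.
Hurricane Trami: ΔP = 149; V ≈ 6 × 149^0.624 ≈ 136.21 kt.
Difference ≈ 28.29 − 136.21 = -107.92 → -108 kt.

-108 kt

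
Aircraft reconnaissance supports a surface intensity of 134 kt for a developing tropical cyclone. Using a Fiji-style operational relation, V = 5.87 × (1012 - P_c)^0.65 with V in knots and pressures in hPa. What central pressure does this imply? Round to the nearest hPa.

889 hPa

ΔP = (V / 5.87)^(1/0.65) = (134/5.87)^1.538.
134/5.87 = 22.828; 22.828^1.538 ≈ 123.01 hPa.
P_c = 1012 − 123.01 = 888.99 ≈ 889 hPa.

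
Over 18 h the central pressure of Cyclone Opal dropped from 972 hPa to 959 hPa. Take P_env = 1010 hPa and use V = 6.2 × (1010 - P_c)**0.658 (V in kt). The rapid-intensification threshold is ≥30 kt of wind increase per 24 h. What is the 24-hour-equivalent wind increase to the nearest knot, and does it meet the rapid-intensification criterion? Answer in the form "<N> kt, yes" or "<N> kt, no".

V₁: ΔP = 38, V ≈ 6.2 × 38^0.658 ≈ 67.90 kt.
V₂: ΔP = 51, V ≈ 6.2 × 51^0.658 ≈ 82.41 kt.
ΔV over 18 h = 14.51 kt → 24 h equivalent = 14.51 × 24/18 ≈ 19.35 kt.
19 kt < 30 kt ⇒ not rapid intensification.

19 kt, no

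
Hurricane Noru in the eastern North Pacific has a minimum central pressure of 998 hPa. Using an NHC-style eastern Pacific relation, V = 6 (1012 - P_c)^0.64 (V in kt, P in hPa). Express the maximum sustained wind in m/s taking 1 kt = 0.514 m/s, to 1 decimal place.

ΔP = 1012 − 998 = 14 hPa.
V ≈ 6 × 14^0.64 = 6 × 5.414 ≈ 32.484 kt.
32.484 × 0.514 ≈ 16.70 m/s → 16.7 m/s.

16.7 m/s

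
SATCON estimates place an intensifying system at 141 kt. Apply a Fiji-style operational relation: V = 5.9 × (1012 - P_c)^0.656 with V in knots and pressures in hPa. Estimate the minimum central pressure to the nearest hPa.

ΔP = (V / 5.9)^(1/0.656) = (141/5.9)^1.524.
141/5.9 = 23.898; 23.898^1.524 ≈ 126.23 hPa.
P_c = 1012 − 126.23 = 885.77 ≈ 886 hPa.

886 hPa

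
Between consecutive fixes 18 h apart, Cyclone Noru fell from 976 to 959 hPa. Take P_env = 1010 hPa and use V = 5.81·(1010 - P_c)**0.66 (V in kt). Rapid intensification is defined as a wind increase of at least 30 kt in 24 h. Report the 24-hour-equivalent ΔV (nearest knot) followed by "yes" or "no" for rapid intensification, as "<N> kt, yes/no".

V₁: ΔP = 34, V ≈ 5.81 × 34^0.66 ≈ 59.56 kt.
V₂: ΔP = 51, V ≈ 5.81 × 51^0.66 ≈ 77.83 kt.
ΔV over 18 h = 18.27 kt → 24 h equivalent = 18.27 × 24/18 ≈ 24.36 kt.
24 kt < 30 kt ⇒ not rapid intensification.

24 kt, no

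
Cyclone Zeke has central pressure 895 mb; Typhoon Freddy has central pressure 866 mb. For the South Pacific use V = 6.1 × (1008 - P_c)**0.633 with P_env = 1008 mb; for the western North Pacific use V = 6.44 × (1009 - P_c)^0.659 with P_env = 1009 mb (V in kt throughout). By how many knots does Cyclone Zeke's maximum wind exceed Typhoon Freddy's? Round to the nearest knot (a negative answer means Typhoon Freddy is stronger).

Cyclone Zeke: ΔP = 113; V ≈ 6.1 × 113^0.633 ≈ 121.60 kt.
Typhoon Freddy: ΔP = 143; V ≈ 6.44 × 143^0.659 ≈ 169.53 kt.
Difference ≈ 121.60 − 169.53 = -47.93 → -48 kt.

-48 kt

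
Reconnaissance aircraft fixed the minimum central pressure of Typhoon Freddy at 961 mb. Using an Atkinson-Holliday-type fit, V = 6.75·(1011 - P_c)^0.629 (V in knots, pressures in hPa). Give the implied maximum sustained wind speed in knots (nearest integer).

79 kt

ΔP = 1011 − 961 = 50 mb.
50^0.629 ≈ 11.713.
V ≈ 6.75 × 11.713 ≈ 79.1 kt.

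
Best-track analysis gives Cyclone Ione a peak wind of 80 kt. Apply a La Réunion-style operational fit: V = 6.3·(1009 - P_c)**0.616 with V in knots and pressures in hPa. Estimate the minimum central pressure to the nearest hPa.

947 hPa

ΔP = (V / 6.3)^(1/0.616) = (80/6.3)^1.623.
80/6.3 = 12.698; 12.698^1.623 ≈ 61.92 hPa.
P_c = 1009 − 61.92 = 947.08 ≈ 947 hPa.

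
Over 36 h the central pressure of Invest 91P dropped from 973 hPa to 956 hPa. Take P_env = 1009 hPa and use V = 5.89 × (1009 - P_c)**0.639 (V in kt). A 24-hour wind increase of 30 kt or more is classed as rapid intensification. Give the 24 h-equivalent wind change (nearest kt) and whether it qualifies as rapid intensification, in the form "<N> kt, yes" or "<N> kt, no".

V₁: ΔP = 36, V ≈ 5.89 × 36^0.639 ≈ 58.16 kt.
V₂: ΔP = 53, V ≈ 5.89 × 53^0.639 ≈ 74.46 kt.
ΔV over 36 h = 16.30 kt → 24 h equivalent = 16.30 × 24/36 ≈ 10.87 kt.
11 kt < 30 kt ⇒ not rapid intensification.

11 kt, no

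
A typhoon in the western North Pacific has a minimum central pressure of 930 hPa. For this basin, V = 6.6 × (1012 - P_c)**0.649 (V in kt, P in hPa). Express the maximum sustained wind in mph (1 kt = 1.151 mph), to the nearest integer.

133 mph

ΔP = 1012 − 930 = 82 hPa.
V ≈ 6.6 × 82^0.649 = 6.6 × 17.461 ≈ 115.242 kt.
115.242 × 1.151 ≈ 132.64 mph → 133 mph.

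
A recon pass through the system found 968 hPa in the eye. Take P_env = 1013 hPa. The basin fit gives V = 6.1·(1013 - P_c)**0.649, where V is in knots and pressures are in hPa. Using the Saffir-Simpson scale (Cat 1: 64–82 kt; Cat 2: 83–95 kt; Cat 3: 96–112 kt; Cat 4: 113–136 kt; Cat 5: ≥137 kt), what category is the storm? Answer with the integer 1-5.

1

ΔP = 1013 − 968 = 45 hPa.
V ≈ 6.1 × 45^0.649 = 6.1 × 11.83 ≈ 72 kt.
72 kt falls in the Category 1 band.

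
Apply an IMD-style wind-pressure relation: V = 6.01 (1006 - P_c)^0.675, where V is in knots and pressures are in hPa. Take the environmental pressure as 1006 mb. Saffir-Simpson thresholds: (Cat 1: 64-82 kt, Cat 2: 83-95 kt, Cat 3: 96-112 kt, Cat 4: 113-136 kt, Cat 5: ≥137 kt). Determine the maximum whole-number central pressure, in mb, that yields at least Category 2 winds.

957 mb

Category 2 begins at V = 83 kt.
Required ΔP = (83/6.01)^(1/0.675) = 13.810^1.481 ≈ 48.89 mb.
P_c ≤ 1006 − 48.89 = 957.11, so the highest integer P_c is 957 mb.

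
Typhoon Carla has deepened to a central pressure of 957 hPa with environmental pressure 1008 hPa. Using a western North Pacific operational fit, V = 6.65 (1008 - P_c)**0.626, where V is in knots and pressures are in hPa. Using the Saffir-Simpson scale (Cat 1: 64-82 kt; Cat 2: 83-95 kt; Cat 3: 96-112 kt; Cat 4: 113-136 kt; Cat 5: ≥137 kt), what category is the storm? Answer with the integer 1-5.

1

ΔP = 1008 − 957 = 51 hPa.
V ≈ 6.65 × 51^0.626 = 6.65 × 11.72 ≈ 78 kt.
78 kt falls in the Category 1 band.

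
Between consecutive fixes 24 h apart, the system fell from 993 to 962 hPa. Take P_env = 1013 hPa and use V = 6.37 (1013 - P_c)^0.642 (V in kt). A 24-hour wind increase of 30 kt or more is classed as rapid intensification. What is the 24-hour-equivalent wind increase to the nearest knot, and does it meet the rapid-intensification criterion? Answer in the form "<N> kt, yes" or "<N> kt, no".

36 kt, yes

V₁: ΔP = 20, V ≈ 6.37 × 20^0.642 ≈ 43.59 kt.
V₂: ΔP = 51, V ≈ 6.37 × 51^0.642 ≈ 79.51 kt.
ΔV over 24 h = 35.92 kt → 24 h equivalent = 35.92 × 24/24 ≈ 35.92 kt.
36 kt ≥ 30 kt ⇒ rapid intensification.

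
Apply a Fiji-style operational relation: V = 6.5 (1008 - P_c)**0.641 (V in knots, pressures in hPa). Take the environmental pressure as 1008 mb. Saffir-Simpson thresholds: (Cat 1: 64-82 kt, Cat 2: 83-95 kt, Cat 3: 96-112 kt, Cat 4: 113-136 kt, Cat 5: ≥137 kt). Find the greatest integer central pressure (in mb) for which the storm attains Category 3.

941 mb

Category 3 begins at V = 96 kt.
Required ΔP = (96/6.5)^(1/0.641) = 14.769^1.560 ≈ 66.72 mb.
P_c ≤ 1008 − 66.72 = 941.28, so the highest integer P_c is 941 mb.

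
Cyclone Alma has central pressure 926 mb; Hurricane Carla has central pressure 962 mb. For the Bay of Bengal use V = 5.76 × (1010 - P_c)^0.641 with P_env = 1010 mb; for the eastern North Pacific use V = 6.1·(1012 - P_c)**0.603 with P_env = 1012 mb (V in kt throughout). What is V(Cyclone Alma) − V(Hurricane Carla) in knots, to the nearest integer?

34 kt

Cyclone Alma: ΔP = 84; V ≈ 5.76 × 84^0.641 ≈ 98.60 kt.
Hurricane Carla: ΔP = 50; V ≈ 6.1 × 50^0.603 ≈ 64.54 kt.
Difference ≈ 98.60 − 64.54 = 34.06 → 34 kt.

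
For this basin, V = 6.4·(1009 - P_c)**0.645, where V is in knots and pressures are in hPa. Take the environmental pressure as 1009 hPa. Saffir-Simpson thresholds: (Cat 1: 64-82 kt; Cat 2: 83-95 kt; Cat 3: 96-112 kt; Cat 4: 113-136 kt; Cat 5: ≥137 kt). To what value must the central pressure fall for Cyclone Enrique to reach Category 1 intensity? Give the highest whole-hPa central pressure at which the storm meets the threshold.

Category 1 begins at V = 64 kt.
Required ΔP = (64/6.4)^(1/0.645) = 10.000^1.550 ≈ 35.51 hPa.
P_c ≤ 1009 − 35.51 = 973.49, so the highest integer P_c is 973 hPa.

973 hPa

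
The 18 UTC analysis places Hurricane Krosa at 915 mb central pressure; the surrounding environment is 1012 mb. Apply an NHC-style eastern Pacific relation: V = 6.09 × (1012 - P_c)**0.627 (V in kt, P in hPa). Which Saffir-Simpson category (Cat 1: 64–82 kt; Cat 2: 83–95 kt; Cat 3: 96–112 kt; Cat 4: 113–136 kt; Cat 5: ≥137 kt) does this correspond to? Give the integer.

3

ΔP = 1012 − 915 = 97 mb.
V ≈ 6.09 × 97^0.627 = 6.09 × 17.61 ≈ 107 kt.
107 kt falls in the Category 3 band.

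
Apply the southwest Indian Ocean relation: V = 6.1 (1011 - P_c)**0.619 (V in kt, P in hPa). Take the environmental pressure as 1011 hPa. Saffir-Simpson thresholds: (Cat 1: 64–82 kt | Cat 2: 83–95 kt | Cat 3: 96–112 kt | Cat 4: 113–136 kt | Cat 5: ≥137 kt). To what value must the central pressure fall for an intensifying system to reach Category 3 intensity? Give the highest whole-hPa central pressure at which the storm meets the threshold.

925 hPa

Category 3 begins at V = 96 kt.
Required ΔP = (96/6.1)^(1/0.619) = 15.738^1.616 ≈ 85.84 hPa.
P_c ≤ 1011 − 85.84 = 925.16, so the highest integer P_c is 925 hPa.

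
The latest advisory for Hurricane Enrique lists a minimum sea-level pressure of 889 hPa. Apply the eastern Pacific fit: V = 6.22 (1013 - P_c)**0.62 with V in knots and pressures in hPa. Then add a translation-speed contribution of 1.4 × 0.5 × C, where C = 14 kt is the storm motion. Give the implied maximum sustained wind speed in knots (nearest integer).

133 kt

ΔP = 1013 − 889 = 124 hPa.
124^0.62 ≈ 19.857.
V ≈ 6.22 × 19.857 ≈ 123.5 kt.
Translation term: 1.4 × 0.5 × 14 = 9.8 kt.
Corrected V ≈ 133.3 kt → 133 kt.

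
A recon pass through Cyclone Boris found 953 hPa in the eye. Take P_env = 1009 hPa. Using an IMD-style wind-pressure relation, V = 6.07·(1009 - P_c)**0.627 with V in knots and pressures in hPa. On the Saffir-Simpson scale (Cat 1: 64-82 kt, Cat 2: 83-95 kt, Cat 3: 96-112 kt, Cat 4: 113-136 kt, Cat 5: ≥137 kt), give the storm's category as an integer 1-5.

1

ΔP = 1009 − 953 = 56 hPa.
V ≈ 6.07 × 56^0.627 = 6.07 × 12.48 ≈ 76 kt.
76 kt falls in the Category 1 band.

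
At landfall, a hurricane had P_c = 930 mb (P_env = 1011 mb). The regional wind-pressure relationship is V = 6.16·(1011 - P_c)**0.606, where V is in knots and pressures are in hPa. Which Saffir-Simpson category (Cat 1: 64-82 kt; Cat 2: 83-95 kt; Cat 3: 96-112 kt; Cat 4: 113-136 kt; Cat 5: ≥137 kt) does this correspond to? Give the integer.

ΔP = 1011 − 930 = 81 mb.
V ≈ 6.16 × 81^0.606 = 6.16 × 14.34 ≈ 88 kt.
88 kt falls in the Category 2 band.

2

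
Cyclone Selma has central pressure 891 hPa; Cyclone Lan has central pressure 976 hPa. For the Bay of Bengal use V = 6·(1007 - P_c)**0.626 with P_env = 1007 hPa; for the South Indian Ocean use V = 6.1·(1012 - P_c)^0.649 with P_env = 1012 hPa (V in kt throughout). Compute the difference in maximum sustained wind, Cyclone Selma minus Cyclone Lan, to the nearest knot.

55 kt

Cyclone Selma: ΔP = 116; V ≈ 6 × 116^0.626 ≈ 117.63 kt.
Cyclone Lan: ΔP = 36; V ≈ 6.1 × 36^0.649 ≈ 62.43 kt.
Difference ≈ 117.63 − 62.43 = 55.20 → 55 kt.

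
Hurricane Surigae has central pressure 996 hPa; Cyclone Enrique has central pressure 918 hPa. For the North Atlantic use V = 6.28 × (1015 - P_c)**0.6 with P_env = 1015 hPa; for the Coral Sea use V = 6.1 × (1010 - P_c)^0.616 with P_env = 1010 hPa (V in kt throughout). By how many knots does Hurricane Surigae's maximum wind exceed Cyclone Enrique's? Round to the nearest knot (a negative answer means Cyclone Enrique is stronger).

-62 kt

Hurricane Surigae: ΔP = 19; V ≈ 6.28 × 19^0.6 ≈ 36.75 kt.
Cyclone Enrique: ΔP = 92; V ≈ 6.1 × 92^0.616 ≈ 98.86 kt.
Difference ≈ 36.75 − 98.86 = -62.11 → -62 kt.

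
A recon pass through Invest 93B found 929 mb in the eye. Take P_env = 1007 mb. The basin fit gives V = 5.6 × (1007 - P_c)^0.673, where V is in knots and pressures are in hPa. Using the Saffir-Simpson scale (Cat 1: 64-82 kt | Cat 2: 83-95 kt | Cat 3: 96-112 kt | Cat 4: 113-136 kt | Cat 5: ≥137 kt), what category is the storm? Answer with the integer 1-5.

ΔP = 1007 − 929 = 78 mb.
V ≈ 5.6 × 78^0.673 = 5.6 × 18.77 ≈ 105 kt.
105 kt falls in the Category 3 band.

3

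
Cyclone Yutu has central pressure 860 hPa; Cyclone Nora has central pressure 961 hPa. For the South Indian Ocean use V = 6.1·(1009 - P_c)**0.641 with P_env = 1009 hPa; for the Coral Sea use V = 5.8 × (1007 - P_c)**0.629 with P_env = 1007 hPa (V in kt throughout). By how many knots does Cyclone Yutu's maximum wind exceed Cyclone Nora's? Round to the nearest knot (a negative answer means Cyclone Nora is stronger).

Cyclone Yutu: ΔP = 149; V ≈ 6.1 × 149^0.641 ≈ 150.78 kt.
Cyclone Nora: ΔP = 46; V ≈ 5.8 × 46^0.629 ≈ 64.46 kt.
Difference ≈ 150.78 − 64.46 = 86.32 → 86 kt.

86 kt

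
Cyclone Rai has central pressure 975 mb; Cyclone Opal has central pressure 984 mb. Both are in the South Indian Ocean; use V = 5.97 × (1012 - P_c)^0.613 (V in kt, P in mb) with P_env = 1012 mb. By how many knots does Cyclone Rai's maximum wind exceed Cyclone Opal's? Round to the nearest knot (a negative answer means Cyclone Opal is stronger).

Cyclone Rai: ΔP = 37; V ≈ 5.97 × 37^0.613 ≈ 54.61 kt.
Cyclone Opal: ΔP = 28; V ≈ 5.97 × 28^0.613 ≈ 46.03 kt.
Difference ≈ 54.61 − 46.03 = 8.58 → 9 kt.

9 kt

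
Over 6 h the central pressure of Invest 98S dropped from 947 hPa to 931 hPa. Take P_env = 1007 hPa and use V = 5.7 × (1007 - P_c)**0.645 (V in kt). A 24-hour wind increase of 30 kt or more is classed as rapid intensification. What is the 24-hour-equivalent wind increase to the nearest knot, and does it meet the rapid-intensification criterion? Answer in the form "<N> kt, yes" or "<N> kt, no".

V₁: ΔP = 60, V ≈ 5.7 × 60^0.645 ≈ 79.94 kt.
V₂: ΔP = 76, V ≈ 5.7 × 76^0.645 ≈ 93.11 kt.
ΔV over 6 h = 13.17 kt → 24 h equivalent = 13.17 × 24/6 ≈ 52.68 kt.
53 kt ≥ 30 kt ⇒ rapid intensification.

53 kt, yes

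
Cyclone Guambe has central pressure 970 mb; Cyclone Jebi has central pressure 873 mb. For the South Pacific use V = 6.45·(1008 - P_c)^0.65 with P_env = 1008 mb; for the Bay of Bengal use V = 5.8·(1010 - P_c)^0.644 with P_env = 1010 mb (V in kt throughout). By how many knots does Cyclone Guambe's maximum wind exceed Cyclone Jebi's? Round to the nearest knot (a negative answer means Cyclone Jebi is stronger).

-69 kt

Cyclone Guambe: ΔP = 38; V ≈ 6.45 × 38^0.65 ≈ 68.61 kt.
Cyclone Jebi: ΔP = 137; V ≈ 5.8 × 137^0.644 ≈ 137.87 kt.
Difference ≈ 68.61 − 137.87 = -69.26 → -69 kt.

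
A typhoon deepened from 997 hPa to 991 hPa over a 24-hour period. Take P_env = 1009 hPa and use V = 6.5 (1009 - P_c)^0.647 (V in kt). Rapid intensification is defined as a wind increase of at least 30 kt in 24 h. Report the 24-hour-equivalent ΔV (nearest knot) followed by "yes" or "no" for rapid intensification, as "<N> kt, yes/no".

10 kt, no

V₁: ΔP = 12, V ≈ 6.5 × 12^0.647 ≈ 32.44 kt.
V₂: ΔP = 18, V ≈ 6.5 × 18^0.647 ≈ 42.18 kt.
ΔV over 24 h = 9.74 kt → 24 h equivalent = 9.74 × 24/24 ≈ 9.74 kt.
10 kt < 30 kt ⇒ not rapid intensification.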